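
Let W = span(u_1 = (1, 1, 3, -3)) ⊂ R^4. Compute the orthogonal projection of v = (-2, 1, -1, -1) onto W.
proj_W(v) = (-1/20, -1/20, -3/20, 3/20)

Set up U = [u_1 | ... | u_1] ∈ R^(4×1). The projector onto W = col(U) is P = U (U^T U)^(-1) U^T.
Compute U^T U =
  [20],
and U^T v = (-1).
Solve U^T U · c = U^T v for the coefficients: c = (-1/20). The projection is proj_W(v) = U c.
Check: (v - proj_W(v)) · u_1 = 0  (should be 0).
Result: proj_W(v) = (-1/20, -1/20, -3/20, 3/20).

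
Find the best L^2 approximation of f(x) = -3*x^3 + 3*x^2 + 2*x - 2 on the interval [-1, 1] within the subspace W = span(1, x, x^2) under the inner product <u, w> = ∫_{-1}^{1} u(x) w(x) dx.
g(x) = 3*x^2 + x/5 - 2

The best approximation g ∈ W is the orthogonal projection of f onto W. Writing g = a_0 + a_1 x + a_2 x^2, the coefficients solve the normal equations G · a = b where
  G_{ij} = <φ_i, φ_j> and b_i = <f, φ_i>, with φ_0 = 1, φ_1 = x, φ_2 = x^2.
G =
  [2, 0, 2/3]
  [0, 2/3, 0]
  [2/3, 0, 2/5],
b = (-2, 2/15, -2/15).
Solving gives a_0 = -2, a_1 = 1/5, a_2 = 3, so
  g(x) = 3*x^2 + x/5 - 2.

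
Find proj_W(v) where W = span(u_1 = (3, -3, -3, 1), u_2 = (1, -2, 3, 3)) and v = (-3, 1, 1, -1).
proj_W(v) = (-1151/635, 1243/635, 783/635, -629/635)

Set up U = [u_1 | ... | u_2] ∈ R^(4×2). The projector onto W = col(U) is P = U (U^T U)^(-1) U^T.
Compute U^T U =
  [28, 3]
  [3, 23],
and U^T v = (-16, -5).
Solve U^T U · c = U^T v for the coefficients: c = (-353/635, -92/635). The projection is proj_W(v) = U c.
Check: (v - proj_W(v)) · u_1 = 0  (should be 0).
Check: (v - proj_W(v)) · u_2 = 0  (should be 0).
Result: proj_W(v) = (-1151/635, 1243/635, 783/635, -629/635).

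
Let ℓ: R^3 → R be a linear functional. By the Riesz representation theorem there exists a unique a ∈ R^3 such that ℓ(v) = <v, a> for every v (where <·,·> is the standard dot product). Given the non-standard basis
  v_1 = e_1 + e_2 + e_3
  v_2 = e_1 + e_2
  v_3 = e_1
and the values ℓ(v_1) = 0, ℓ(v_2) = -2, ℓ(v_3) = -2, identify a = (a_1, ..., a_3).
a = (-2, 0, 2)

Write a = (a_1, ..., a_3) in the standard basis. For each basis vector v_i, ℓ(v_i) = <v_i, a> is a linear equation in the a_j's. Collect the n equations into a matrix system V a = ℓ, where row i of V is v_i (expressed in the standard basis). Since V is invertible (lower-triangular with 1s on the diagonal, up to permutation), solve by back-substitution:
  V =
[[1, 1, 1],
 [1, 1, 0],
 [1, 0, 0]]
  V a = (0, -2, -2)
Solving gives a = (-2, 0, 2).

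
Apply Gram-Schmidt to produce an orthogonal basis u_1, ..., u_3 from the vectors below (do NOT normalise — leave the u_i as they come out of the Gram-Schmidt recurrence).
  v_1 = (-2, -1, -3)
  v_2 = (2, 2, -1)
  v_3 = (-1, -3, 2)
Orthogonal basis:
  u_1 = (-2, -1, -3)
  u_2 = (11/7, 25/14, -23/14)
  u_3 = (7/9, -8/9, -2/9)

Apply the Gram-Schmidt recurrence
  u_1 = v_1
  u_i = v_i − Σ_{j<i} ((v_i · u_j) / (u_j · u_j)) · u_j.

Step by step this gives:
  u_1 = (-2, -1, -3)
  u_2 = (11/7, 25/14, -23/14)
  u_3 = (7/9, -8/9, -2/9)

Orthogonality check:
  u_2 · u_1 = 0 (should be 0)
  u_3 · u_1 = 0 (should be 0)
  u_3 · u_2 = 0 (should be 0)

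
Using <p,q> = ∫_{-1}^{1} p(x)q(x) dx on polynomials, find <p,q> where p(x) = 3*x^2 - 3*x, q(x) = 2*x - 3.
<p,q> = -10

Expand the product: p(x)·q(x) = 6*x^3 - 15*x^2 + 9*x.
∫_{-1}^{1} of each monomial x^k gives [2/(k+1) if k even, 0 if k odd]. Integrating term-by-term (or equivalently evaluating the antiderivative F(x) = 3*x^4/2 - 5*x^3 + 9*x^2/2 at the endpoints):
  F(1) − F(−1) = 1 − (11) = -10.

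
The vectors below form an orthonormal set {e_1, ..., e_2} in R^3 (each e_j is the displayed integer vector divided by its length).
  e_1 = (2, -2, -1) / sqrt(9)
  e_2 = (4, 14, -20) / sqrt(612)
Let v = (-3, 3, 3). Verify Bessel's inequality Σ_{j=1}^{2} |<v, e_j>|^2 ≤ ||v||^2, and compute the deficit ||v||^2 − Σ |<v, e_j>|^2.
Σ |<v, e_j>|^2 = 450/17; ||v||^2 = 27; deficit = 9/17

Write each e_j = u_j / sqrt(<u_j, u_j>) where u_j is the displayed integer vector. Then <v, e_j> = <v, u_j> / sqrt(<u_j, u_j>), so |<v, e_j>|^2 = <v, u_j>^2 / <u_j, u_j>.
Coefficients: <v, e_1> = -15/sqrt(9), <v, e_2> = -30/sqrt(612).
Square and sum: Σ |<v, e_j>|^2 = 450/17.
Compute ||v||^2 = v·v = 27.
Deficit = 27 − 450/17 = 9/17 ≥ 0, confirming Bessel's inequality. (The deficit equals ||v − Σ <v,e_j> e_j||^2, the squared distance from v to span{e_j}.)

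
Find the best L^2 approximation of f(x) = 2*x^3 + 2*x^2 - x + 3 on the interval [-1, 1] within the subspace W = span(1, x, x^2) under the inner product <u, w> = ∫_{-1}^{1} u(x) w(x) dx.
g(x) = 2*x^2 + x/5 + 3

The best approximation g ∈ W is the orthogonal projection of f onto W. Writing g = a_0 + a_1 x + a_2 x^2, the coefficients solve the normal equations G · a = b where
  G_{ij} = <φ_i, φ_j> and b_i = <f, φ_i>, with φ_0 = 1, φ_1 = x, φ_2 = x^2.
G =
  [2, 0, 2/3]
  [0, 2/3, 0]
  [2/3, 0, 2/5],
b = (22/3, 2/15, 14/5).
Solving gives a_0 = 3, a_1 = 1/5, a_2 = 2, so
  g(x) = 2*x^2 + x/5 + 3.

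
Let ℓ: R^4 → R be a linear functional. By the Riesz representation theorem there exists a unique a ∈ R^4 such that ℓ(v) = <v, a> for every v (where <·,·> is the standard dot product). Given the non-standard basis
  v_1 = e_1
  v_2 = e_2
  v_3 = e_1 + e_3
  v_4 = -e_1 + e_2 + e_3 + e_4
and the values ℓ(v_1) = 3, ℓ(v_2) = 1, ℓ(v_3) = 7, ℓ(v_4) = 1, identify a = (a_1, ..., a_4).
a = (3, 1, 4, -1)

Write a = (a_1, ..., a_4) in the standard basis. For each basis vector v_i, ℓ(v_i) = <v_i, a> is a linear equation in the a_j's. Collect the n equations into a matrix system V a = ℓ, where row i of V is v_i (expressed in the standard basis). Since V is invertible (lower-triangular with 1s on the diagonal, up to permutation), solve by back-substitution:
  V =
[[1, 0, 0, 0],
 [0, 1, 0, 0],
 [1, 0, 1, 0],
 [-1, 1, 1, 1]]
  V a = (3, 1, 7, 1)
Solving gives a = (3, 1, 4, -1).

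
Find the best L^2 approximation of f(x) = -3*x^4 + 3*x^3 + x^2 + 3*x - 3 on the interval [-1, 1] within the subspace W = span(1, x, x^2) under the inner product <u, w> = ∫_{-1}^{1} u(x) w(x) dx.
g(x) = -11*x^2/7 + 24*x/5 - 96/35

The best approximation g ∈ W is the orthogonal projection of f onto W. Writing g = a_0 + a_1 x + a_2 x^2, the coefficients solve the normal equations G · a = b where
  G_{ij} = <φ_i, φ_j> and b_i = <f, φ_i>, with φ_0 = 1, φ_1 = x, φ_2 = x^2.
G =
  [2, 0, 2/3]
  [0, 2/3, 0]
  [2/3, 0, 2/5],
b = (-98/15, 16/5, -86/35).
Solving gives a_0 = -96/35, a_1 = 24/5, a_2 = -11/7, so
  g(x) = -11*x^2/7 + 24*x/5 - 96/35.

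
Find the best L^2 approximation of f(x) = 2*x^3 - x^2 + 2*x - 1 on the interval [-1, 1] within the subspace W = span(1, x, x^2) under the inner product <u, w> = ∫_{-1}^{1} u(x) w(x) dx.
g(x) = -x^2 + 16*x/5 - 1

The best approximation g ∈ W is the orthogonal projection of f onto W. Writing g = a_0 + a_1 x + a_2 x^2, the coefficients solve the normal equations G · a = b where
  G_{ij} = <φ_i, φ_j> and b_i = <f, φ_i>, with φ_0 = 1, φ_1 = x, φ_2 = x^2.
G =
  [2, 0, 2/3]
  [0, 2/3, 0]
  [2/3, 0, 2/5],
b = (-8/3, 32/15, -16/15).
Solving gives a_0 = -1, a_1 = 16/5, a_2 = -1, so
  g(x) = -x^2 + 16*x/5 - 1.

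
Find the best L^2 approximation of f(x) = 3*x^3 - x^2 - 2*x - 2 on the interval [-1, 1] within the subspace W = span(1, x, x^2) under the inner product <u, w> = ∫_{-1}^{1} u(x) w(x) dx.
g(x) = -x^2 - x/5 - 2

The best approximation g ∈ W is the orthogonal projection of f onto W. Writing g = a_0 + a_1 x + a_2 x^2, the coefficients solve the normal equations G · a = b where
  G_{ij} = <φ_i, φ_j> and b_i = <f, φ_i>, with φ_0 = 1, φ_1 = x, φ_2 = x^2.
G =
  [2, 0, 2/3]
  [0, 2/3, 0]
  [2/3, 0, 2/5],
b = (-14/3, -2/15, -26/15).
Solving gives a_0 = -2, a_1 = -1/5, a_2 = -1, so
  g(x) = -x^2 - x/5 - 2.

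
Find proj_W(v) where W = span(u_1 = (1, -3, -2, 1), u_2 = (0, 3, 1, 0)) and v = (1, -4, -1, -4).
proj_W(v) = (-33/29, -123/29, -8/29, -33/29)

Set up U = [u_1 | ... | u_2] ∈ R^(4×2). The projector onto W = col(U) is P = U (U^T U)^(-1) U^T.
Compute U^T U =
  [15, -11]
  [-11, 10],
and U^T v = (11, -13).
Solve U^T U · c = U^T v for the coefficients: c = (-33/29, -74/29). The projection is proj_W(v) = U c.
Check: (v - proj_W(v)) · u_1 = 0  (should be 0).
Check: (v - proj_W(v)) · u_2 = 0  (should be 0).
Result: proj_W(v) = (-33/29, -123/29, -8/29, -33/29).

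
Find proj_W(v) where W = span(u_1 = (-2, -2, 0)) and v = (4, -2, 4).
proj_W(v) = (1, 1, 0)

Set up U = [u_1 | ... | u_1] ∈ R^(3×1). The projector onto W = col(U) is P = U (U^T U)^(-1) U^T.
Compute U^T U =
  [8],
and U^T v = (-4).
Solve U^T U · c = U^T v for the coefficients: c = (-1/2). The projection is proj_W(v) = U c.
Check: (v - proj_W(v)) · u_1 = 0  (should be 0).
Result: proj_W(v) = (1, 1, 0).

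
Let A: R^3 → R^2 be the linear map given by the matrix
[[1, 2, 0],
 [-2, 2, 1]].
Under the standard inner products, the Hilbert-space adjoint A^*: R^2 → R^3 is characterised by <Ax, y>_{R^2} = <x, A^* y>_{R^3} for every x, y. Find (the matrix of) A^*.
A^* = A^T =
[[1, -2],
 [2, 2],
 [0, 1]]

For real matrices with standard dot products, the defining identity <Ax, y> = <x, A^* y> gives (Ax)^T y = x^T (A^*) y, i.e. x^T A^T y = x^T (A^*) y. Since this holds for all x, y, we must have A^* = A^T. Therefore
A^* =
[[1, -2],
 [2, 2],
 [0, 1]].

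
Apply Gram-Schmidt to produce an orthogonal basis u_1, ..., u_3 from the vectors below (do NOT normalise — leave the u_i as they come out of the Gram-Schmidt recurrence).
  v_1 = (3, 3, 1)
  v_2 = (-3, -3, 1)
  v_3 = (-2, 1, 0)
Orthogonal basis:
  u_1 = (3, 3, 1)
  u_2 = (-6/19, -6/19, 36/19)
  u_3 = (-3/2, 3/2, 0)

Apply the Gram-Schmidt recurrence
  u_1 = v_1
  u_i = v_i − Σ_{j<i} ((v_i · u_j) / (u_j · u_j)) · u_j.

Step by step this gives:
  u_1 = (3, 3, 1)
  u_2 = (-6/19, -6/19, 36/19)
  u_3 = (-3/2, 3/2, 0)

Orthogonality check:
  u_2 · u_1 = 0 (should be 0)
  u_3 · u_1 = 0 (should be 0)
  u_3 · u_2 = 0 (should be 0)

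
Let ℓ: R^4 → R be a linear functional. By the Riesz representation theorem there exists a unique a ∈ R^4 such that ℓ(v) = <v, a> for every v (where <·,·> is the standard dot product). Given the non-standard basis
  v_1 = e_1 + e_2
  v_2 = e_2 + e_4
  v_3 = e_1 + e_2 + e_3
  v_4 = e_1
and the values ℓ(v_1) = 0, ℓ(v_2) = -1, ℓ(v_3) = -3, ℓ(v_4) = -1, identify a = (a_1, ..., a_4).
a = (-1, 1, -3, -2)

Write a = (a_1, ..., a_4) in the standard basis. For each basis vector v_i, ℓ(v_i) = <v_i, a> is a linear equation in the a_j's. Collect the n equations into a matrix system V a = ℓ, where row i of V is v_i (expressed in the standard basis). Since V is invertible (lower-triangular with 1s on the diagonal, up to permutation), solve by back-substitution:
  V =
[[1, 1, 0, 0],
 [0, 1, 0, 1],
 [1, 1, 1, 0],
 [1, 0, 0, 0]]
  V a = (0, -1, -3, -1)
Solving gives a = (-1, 1, -3, -2).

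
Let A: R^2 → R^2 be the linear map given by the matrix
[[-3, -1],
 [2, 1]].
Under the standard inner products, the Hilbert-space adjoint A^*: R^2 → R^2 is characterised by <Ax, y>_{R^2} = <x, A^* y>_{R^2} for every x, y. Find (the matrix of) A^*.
A^* = A^T =
[[-3, 2],
 [-1, 1]]

For real matrices with standard dot products, the defining identity <Ax, y> = <x, A^* y> gives (Ax)^T y = x^T (A^*) y, i.e. x^T A^T y = x^T (A^*) y. Since this holds for all x, y, we must have A^* = A^T. Therefore
A^* =
[[-3, 2],
 [-1, 1]].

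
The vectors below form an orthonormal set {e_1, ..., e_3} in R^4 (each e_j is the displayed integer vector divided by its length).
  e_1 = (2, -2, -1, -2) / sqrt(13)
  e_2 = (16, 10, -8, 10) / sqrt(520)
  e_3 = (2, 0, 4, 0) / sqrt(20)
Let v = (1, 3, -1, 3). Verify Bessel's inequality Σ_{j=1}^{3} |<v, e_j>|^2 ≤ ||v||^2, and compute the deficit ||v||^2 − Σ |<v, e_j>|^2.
Σ |<v, e_j>|^2 = 20; ||v||^2 = 20; deficit = 0

Write each e_j = u_j / sqrt(<u_j, u_j>) where u_j is the displayed integer vector. Then <v, e_j> = <v, u_j> / sqrt(<u_j, u_j>), so |<v, e_j>|^2 = <v, u_j>^2 / <u_j, u_j>.
Coefficients: <v, e_1> = -9/sqrt(13), <v, e_2> = 84/sqrt(520), <v, e_3> = -2/sqrt(20).
Square and sum: Σ |<v, e_j>|^2 = 20.
Compute ||v||^2 = v·v = 20.
Deficit = 20 − 20 = 0 ≥ 0, confirming Bessel's inequality. (The deficit equals ||v − Σ <v,e_j> e_j||^2, the squared distance from v to span{e_j}.)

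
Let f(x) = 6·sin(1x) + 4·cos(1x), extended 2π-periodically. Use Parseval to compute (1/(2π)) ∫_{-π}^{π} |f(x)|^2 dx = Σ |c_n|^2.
Σ |c_n|^2 = 26

Expand |f|^2 and use orthogonality of {sin(nx), cos(mx)} on [-π, π]:
  ∫_{-π}^{π} sin(nx)^2 dx = π, ∫ cos(mx)^2 dx = π, and cross terms integrate to 0.
So ∫_{-π}^{π} f(x)^2 dx = 6^2 · π + 4^2 · π = (36 + 16)π.
Divide by 2π: (36 + 16)/2 = 26.
By Parseval, this equals Σ |c_n|^2.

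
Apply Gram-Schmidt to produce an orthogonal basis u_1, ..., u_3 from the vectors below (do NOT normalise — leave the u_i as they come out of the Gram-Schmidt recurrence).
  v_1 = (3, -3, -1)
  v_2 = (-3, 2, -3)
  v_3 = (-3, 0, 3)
Orthogonal basis:
  u_1 = (3, -3, -1)
  u_2 = (-21/19, 2/19, -69/19)
  u_3 = (-231/137, -252/137, 63/137)

Apply the Gram-Schmidt recurrence
  u_1 = v_1
  u_i = v_i − Σ_{j<i} ((v_i · u_j) / (u_j · u_j)) · u_j.

Step by step this gives:
  u_1 = (3, -3, -1)
  u_2 = (-21/19, 2/19, -69/19)
  u_3 = (-231/137, -252/137, 63/137)

Orthogonality check:
  u_2 · u_1 = 0 (should be 0)
  u_3 · u_1 = 0 (should be 0)
  u_3 · u_2 = 0 (should be 0)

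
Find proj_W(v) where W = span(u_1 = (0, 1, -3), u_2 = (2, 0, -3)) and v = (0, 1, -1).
proj_W(v) = (-12/49, 25/49, -57/49)

Set up U = [u_1 | ... | u_2] ∈ R^(3×2). The projector onto W = col(U) is P = U (U^T U)^(-1) U^T.
Compute U^T U =
  [10, 9]
  [9, 13],
and U^T v = (4, 3).
Solve U^T U · c = U^T v for the coefficients: c = (25/49, -6/49). The projection is proj_W(v) = U c.
Check: (v - proj_W(v)) · u_1 = 0  (should be 0).
Check: (v - proj_W(v)) · u_2 = 0  (should be 0).
Result: proj_W(v) = (-12/49, 25/49, -57/49).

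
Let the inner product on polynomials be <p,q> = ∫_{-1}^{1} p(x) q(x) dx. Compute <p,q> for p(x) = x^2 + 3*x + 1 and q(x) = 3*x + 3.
<p,q> = 14

Expand the product: p(x)·q(x) = 3*x^3 + 12*x^2 + 12*x + 3.
∫_{-1}^{1} of each monomial x^k gives [2/(k+1) if k even, 0 if k odd]. Integrating term-by-term (or equivalently evaluating the antiderivative F(x) = 3*x^4/4 + 4*x^3 + 6*x^2 + 3*x at the endpoints):
  F(1) − F(−1) = 55/4 − (-1/4) = 14.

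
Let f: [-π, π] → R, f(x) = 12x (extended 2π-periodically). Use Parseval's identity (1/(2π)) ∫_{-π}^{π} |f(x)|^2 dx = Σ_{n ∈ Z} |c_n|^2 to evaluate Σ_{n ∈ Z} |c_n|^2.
Σ |c_n|^2 = 48π^2

Expand and integrate term by term over [-π, π]:
  ∫ (12x)^2 dx = 144·(2π^3/3); ∫ 2·12·(0)·x dx = 0 (odd integrand); ∫ 0^2 dx = 0·2π.
So (1/(2π)) ∫_{-π}^{π} (12x)^2 dx = 144π^2/3 + 0 = 48π^2.
Parseval ⇒ Σ |c_n|^2 = 48π^2.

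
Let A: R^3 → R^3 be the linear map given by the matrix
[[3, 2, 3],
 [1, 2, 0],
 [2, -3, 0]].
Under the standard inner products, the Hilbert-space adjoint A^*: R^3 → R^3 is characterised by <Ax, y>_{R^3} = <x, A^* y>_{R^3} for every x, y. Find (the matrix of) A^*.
A^* = A^T =
[[3, 1, 2],
 [2, 2, -3],
 [3, 0, 0]]

For real matrices with standard dot products, the defining identity <Ax, y> = <x, A^* y> gives (Ax)^T y = x^T (A^*) y, i.e. x^T A^T y = x^T (A^*) y. Since this holds for all x, y, we must have A^* = A^T. Therefore
A^* =
[[3, 1, 2],
 [2, 2, -3],
 [3, 0, 0]].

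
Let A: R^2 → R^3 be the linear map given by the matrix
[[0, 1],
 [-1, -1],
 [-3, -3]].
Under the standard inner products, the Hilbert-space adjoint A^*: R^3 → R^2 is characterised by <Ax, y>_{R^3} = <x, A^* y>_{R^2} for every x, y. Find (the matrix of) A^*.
A^* = A^T =
[[0, -1, -3],
 [1, -1, -3]]

For real matrices with standard dot products, the defining identity <Ax, y> = <x, A^* y> gives (Ax)^T y = x^T (A^*) y, i.e. x^T A^T y = x^T (A^*) y. Since this holds for all x, y, we must have A^* = A^T. Therefore
A^* =
[[0, -1, -3],
 [1, -1, -3]].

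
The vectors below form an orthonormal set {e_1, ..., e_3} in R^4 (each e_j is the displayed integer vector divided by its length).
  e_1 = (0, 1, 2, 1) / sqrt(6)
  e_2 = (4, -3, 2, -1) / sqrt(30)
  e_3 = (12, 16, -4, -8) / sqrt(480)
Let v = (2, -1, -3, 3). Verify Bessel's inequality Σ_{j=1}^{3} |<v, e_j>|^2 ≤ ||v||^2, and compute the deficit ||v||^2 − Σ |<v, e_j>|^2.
Σ |<v, e_j>|^2 = 17/6; ||v||^2 = 23; deficit = 121/6

Write each e_j = u_j / sqrt(<u_j, u_j>) where u_j is the displayed integer vector. Then <v, e_j> = <v, u_j> / sqrt(<u_j, u_j>), so |<v, e_j>|^2 = <v, u_j>^2 / <u_j, u_j>.
Coefficients: <v, e_1> = -4/sqrt(6), <v, e_2> = 2/sqrt(30), <v, e_3> = -4/sqrt(480).
Square and sum: Σ |<v, e_j>|^2 = 17/6.
Compute ||v||^2 = v·v = 23.
Deficit = 23 − 17/6 = 121/6 ≥ 0, confirming Bessel's inequality. (The deficit equals ||v − Σ <v,e_j> e_j||^2, the squared distance from v to span{e_j}.)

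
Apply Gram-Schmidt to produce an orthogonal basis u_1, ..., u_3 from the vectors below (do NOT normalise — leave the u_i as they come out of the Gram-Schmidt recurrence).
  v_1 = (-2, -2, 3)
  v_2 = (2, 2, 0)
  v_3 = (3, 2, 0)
Orthogonal basis:
  u_1 = (-2, -2, 3)
  u_2 = (18/17, 18/17, 24/17)
  u_3 = (1/2, -1/2, 0)

Apply the Gram-Schmidt recurrence
  u_1 = v_1
  u_i = v_i − Σ_{j<i} ((v_i · u_j) / (u_j · u_j)) · u_j.

Step by step this gives:
  u_1 = (-2, -2, 3)
  u_2 = (18/17, 18/17, 24/17)
  u_3 = (1/2, -1/2, 0)

Orthogonality check:
  u_2 · u_1 = 0 (should be 0)
  u_3 · u_1 = 0 (should be 0)
  u_3 · u_2 = 0 (should be 0)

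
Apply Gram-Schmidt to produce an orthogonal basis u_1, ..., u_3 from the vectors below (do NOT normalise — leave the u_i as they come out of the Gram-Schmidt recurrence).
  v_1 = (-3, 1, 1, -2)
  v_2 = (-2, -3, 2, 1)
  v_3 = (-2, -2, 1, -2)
Orthogonal basis:
  u_1 = (-3, 1, 1, -2)
  u_2 = (-7/5, -16/5, 9/5, 7/5)
  u_3 = (40/87, -95/87, -13/29, -127/87)

Apply the Gram-Schmidt recurrence
  u_1 = v_1
  u_i = v_i − Σ_{j<i} ((v_i · u_j) / (u_j · u_j)) · u_j.

Step by step this gives:
  u_1 = (-3, 1, 1, -2)
  u_2 = (-7/5, -16/5, 9/5, 7/5)
  u_3 = (40/87, -95/87, -13/29, -127/87)

Orthogonality check:
  u_2 · u_1 = 0 (should be 0)
  u_3 · u_1 = 0 (should be 0)
  u_3 · u_2 = 0 (should be 0)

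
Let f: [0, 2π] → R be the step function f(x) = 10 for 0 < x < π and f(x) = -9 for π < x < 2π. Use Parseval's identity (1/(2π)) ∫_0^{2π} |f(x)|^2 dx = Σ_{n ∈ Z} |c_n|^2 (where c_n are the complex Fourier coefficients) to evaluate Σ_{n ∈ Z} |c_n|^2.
Σ |c_n|^2 = 181/2

Parseval equates the L^2 energy of f (normalised by 1/(2π)) with the ℓ^2 sum of its Fourier coefficients: (1/(2π)) ∫_0^{2π} |f|^2 = Σ |c_n|^2.
Compute the left side: (1/(2π)) [∫_0^π 10^2 dx + ∫_π^{2π} (-9)^2 dx] = (1/(2π)) · (100π + 81π) = (100 + 81)/2 = 181/2.
So Σ_{n ∈ Z} |c_n|^2 = 181/2.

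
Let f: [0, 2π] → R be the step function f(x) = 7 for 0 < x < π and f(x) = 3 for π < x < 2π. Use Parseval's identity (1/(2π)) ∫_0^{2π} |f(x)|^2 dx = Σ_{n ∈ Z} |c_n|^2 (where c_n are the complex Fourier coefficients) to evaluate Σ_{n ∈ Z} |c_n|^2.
Σ |c_n|^2 = 29

Parseval equates the L^2 energy of f (normalised by 1/(2π)) with the ℓ^2 sum of its Fourier coefficients: (1/(2π)) ∫_0^{2π} |f|^2 = Σ |c_n|^2.
Compute the left side: (1/(2π)) [∫_0^π 7^2 dx + ∫_π^{2π} 3^2 dx] = (1/(2π)) · (49π + 9π) = (49 + 9)/2 = 29.
So Σ_{n ∈ Z} |c_n|^2 = 29.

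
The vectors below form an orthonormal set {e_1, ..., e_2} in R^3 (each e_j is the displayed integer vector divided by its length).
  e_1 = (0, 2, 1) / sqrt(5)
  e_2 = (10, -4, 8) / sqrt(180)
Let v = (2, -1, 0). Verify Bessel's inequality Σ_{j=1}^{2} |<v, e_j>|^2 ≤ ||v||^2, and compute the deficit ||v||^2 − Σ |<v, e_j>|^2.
Σ |<v, e_j>|^2 = 4; ||v||^2 = 5; deficit = 1

Write each e_j = u_j / sqrt(<u_j, u_j>) where u_j is the displayed integer vector. Then <v, e_j> = <v, u_j> / sqrt(<u_j, u_j>), so |<v, e_j>|^2 = <v, u_j>^2 / <u_j, u_j>.
Coefficients: <v, e_1> = -2/sqrt(5), <v, e_2> = 24/sqrt(180).
Square and sum: Σ |<v, e_j>|^2 = 4.
Compute ||v||^2 = v·v = 5.
Deficit = 5 − 4 = 1 ≥ 0, confirming Bessel's inequality. (The deficit equals ||v − Σ <v,e_j> e_j||^2, the squared distance from v to span{e_j}.)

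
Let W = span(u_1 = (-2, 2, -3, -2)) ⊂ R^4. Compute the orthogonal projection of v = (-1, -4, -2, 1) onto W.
proj_W(v) = (4/21, -4/21, 2/7, 4/21)

Set up U = [u_1 | ... | u_1] ∈ R^(4×1). The projector onto W = col(U) is P = U (U^T U)^(-1) U^T.
Compute U^T U =
  [21],
and U^T v = (-2).
Solve U^T U · c = U^T v for the coefficients: c = (-2/21). The projection is proj_W(v) = U c.
Check: (v - proj_W(v)) · u_1 = 0  (should be 0).
Result: proj_W(v) = (4/21, -4/21, 2/7, 4/21).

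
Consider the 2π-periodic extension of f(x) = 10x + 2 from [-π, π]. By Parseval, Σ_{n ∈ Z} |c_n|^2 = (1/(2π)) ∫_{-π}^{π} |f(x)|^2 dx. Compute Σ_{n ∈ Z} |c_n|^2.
Σ |c_n|^2 = 100π^2/3 + 4

Expand and integrate term by term over [-π, π]:
  ∫ (10x)^2 dx = 100·(2π^3/3); ∫ 2·10·(2)·x dx = 0 (odd integrand); ∫ 2^2 dx = 4·2π.
So (1/(2π)) ∫_{-π}^{π} (10x + 2)^2 dx = 100π^2/3 + 4 = 100π^2/3 + 4.
Parseval ⇒ Σ |c_n|^2 = 100π^2/3 + 4.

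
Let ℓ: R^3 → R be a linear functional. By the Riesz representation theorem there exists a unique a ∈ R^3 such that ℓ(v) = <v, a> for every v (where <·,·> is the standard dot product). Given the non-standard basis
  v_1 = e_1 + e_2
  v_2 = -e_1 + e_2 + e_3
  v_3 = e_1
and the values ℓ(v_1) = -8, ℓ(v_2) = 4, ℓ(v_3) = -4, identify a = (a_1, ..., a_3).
a = (-4, -4, 4)

Write a = (a_1, ..., a_3) in the standard basis. For each basis vector v_i, ℓ(v_i) = <v_i, a> is a linear equation in the a_j's. Collect the n equations into a matrix system V a = ℓ, where row i of V is v_i (expressed in the standard basis). Since V is invertible (lower-triangular with 1s on the diagonal, up to permutation), solve by back-substitution:
  V =
[[1, 1, 0],
 [-1, 1, 1],
 [1, 0, 0]]
  V a = (-8, 4, -4)
Solving gives a = (-4, -4, 4).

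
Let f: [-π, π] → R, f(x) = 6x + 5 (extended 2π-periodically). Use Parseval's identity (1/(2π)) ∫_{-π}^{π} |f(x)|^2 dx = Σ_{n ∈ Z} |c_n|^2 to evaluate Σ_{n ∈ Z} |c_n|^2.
Σ |c_n|^2 = 12π^2 + 25

Expand and integrate term by term over [-π, π]:
  ∫ (6x)^2 dx = 36·(2π^3/3); ∫ 2·6·(5)·x dx = 0 (odd integrand); ∫ 5^2 dx = 25·2π.
So (1/(2π)) ∫_{-π}^{π} (6x + 5)^2 dx = 36π^2/3 + 25 = 12π^2 + 25.
Parseval ⇒ Σ |c_n|^2 = 12π^2 + 25.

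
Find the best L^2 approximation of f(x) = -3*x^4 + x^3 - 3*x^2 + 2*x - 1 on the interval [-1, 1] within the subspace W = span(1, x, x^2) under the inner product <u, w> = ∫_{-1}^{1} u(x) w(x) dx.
g(x) = -39*x^2/7 + 13*x/5 - 26/35

The best approximation g ∈ W is the orthogonal projection of f onto W. Writing g = a_0 + a_1 x + a_2 x^2, the coefficients solve the normal equations G · a = b where
  G_{ij} = <φ_i, φ_j> and b_i = <f, φ_i>, with φ_0 = 1, φ_1 = x, φ_2 = x^2.
G =
  [2, 0, 2/3]
  [0, 2/3, 0]
  [2/3, 0, 2/5],
b = (-26/5, 26/15, -286/105).
Solving gives a_0 = -26/35, a_1 = 13/5, a_2 = -39/7, so
  g(x) = -39*x^2/7 + 13*x/5 - 26/35.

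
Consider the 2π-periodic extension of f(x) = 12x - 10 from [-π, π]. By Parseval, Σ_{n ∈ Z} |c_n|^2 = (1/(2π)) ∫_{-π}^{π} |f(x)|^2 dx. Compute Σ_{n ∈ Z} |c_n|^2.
Σ |c_n|^2 = 48π^2 + 100

Expand and integrate term by term over [-π, π]:
  ∫ (12x)^2 dx = 144·(2π^3/3); ∫ 2·12·(-10)·x dx = 0 (odd integrand); ∫ (-10)^2 dx = 100·2π.
So (1/(2π)) ∫_{-π}^{π} (12x - 10)^2 dx = 144π^2/3 + 100 = 48π^2 + 100.
Parseval ⇒ Σ |c_n|^2 = 48π^2 + 100.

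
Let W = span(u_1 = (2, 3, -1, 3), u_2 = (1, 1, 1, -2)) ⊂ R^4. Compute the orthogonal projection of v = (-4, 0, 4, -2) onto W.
proj_W(v) = (-180/157, -298/157, 174/157, -466/157)

Set up U = [u_1 | ... | u_2] ∈ R^(4×2). The projector onto W = col(U) is P = U (U^T U)^(-1) U^T.
Compute U^T U =
  [23, -2]
  [-2, 7],
and U^T v = (-18, 4).
Solve U^T U · c = U^T v for the coefficients: c = (-118/157, 56/157). The projection is proj_W(v) = U c.
Check: (v - proj_W(v)) · u_1 = 0  (should be 0).
Check: (v - proj_W(v)) · u_2 = 0  (should be 0).
Result: proj_W(v) = (-180/157, -298/157, 174/157, -466/157).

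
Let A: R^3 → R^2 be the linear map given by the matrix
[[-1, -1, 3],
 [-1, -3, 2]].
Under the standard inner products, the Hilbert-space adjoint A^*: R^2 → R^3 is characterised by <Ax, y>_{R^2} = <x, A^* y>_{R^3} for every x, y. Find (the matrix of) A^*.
A^* = A^T =
[[-1, -1],
 [-1, -3],
 [3, 2]]

For real matrices with standard dot products, the defining identity <Ax, y> = <x, A^* y> gives (Ax)^T y = x^T (A^*) y, i.e. x^T A^T y = x^T (A^*) y. Since this holds for all x, y, we must have A^* = A^T. Therefore
A^* =
[[-1, -1],
 [-1, -3],
 [3, 2]].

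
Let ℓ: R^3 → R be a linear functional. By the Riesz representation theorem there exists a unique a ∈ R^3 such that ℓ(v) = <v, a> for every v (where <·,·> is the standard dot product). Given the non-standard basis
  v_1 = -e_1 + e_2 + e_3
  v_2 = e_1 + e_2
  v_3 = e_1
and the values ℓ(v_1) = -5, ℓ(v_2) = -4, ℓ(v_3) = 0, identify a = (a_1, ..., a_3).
a = (0, -4, -1)

Write a = (a_1, ..., a_3) in the standard basis. For each basis vector v_i, ℓ(v_i) = <v_i, a> is a linear equation in the a_j's. Collect the n equations into a matrix system V a = ℓ, where row i of V is v_i (expressed in the standard basis). Since V is invertible (lower-triangular with 1s on the diagonal, up to permutation), solve by back-substitution:
  V =
[[-1, 1, 1],
 [1, 1, 0],
 [1, 0, 0]]
  V a = (-5, -4, 0)
Solving gives a = (0, -4, -1).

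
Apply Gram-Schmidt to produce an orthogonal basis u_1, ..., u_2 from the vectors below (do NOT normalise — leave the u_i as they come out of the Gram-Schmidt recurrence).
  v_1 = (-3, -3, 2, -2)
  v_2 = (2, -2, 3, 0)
Orthogonal basis:
  u_1 = (-3, -3, 2, -2)
  u_2 = (35/13, -17/13, 33/13, 6/13)

Apply the Gram-Schmidt recurrence
  u_1 = v_1
  u_i = v_i − Σ_{j<i} ((v_i · u_j) / (u_j · u_j)) · u_j.

Step by step this gives:
  u_1 = (-3, -3, 2, -2)
  u_2 = (35/13, -17/13, 33/13, 6/13)

Orthogonality check:
  u_2 · u_1 = 0 (should be 0)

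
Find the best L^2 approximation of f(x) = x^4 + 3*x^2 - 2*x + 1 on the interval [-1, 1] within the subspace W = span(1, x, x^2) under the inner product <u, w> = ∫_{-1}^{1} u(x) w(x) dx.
g(x) = 27*x^2/7 - 2*x + 32/35

The best approximation g ∈ W is the orthogonal projection of f onto W. Writing g = a_0 + a_1 x + a_2 x^2, the coefficients solve the normal equations G · a = b where
  G_{ij} = <φ_i, φ_j> and b_i = <f, φ_i>, with φ_0 = 1, φ_1 = x, φ_2 = x^2.
G =
  [2, 0, 2/3]
  [0, 2/3, 0]
  [2/3, 0, 2/5],
b = (22/5, -4/3, 226/105).
Solving gives a_0 = 32/35, a_1 = -2, a_2 = 27/7, so
  g(x) = 27*x^2/7 - 2*x + 32/35.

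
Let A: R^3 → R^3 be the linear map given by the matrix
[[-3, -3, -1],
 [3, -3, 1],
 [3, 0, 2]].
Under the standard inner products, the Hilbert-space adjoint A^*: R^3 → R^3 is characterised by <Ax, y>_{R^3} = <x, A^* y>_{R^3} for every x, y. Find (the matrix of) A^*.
A^* = A^T =
[[-3, 3, 3],
 [-3, -3, 0],
 [-1, 1, 2]]

For real matrices with standard dot products, the defining identity <Ax, y> = <x, A^* y> gives (Ax)^T y = x^T (A^*) y, i.e. x^T A^T y = x^T (A^*) y. Since this holds for all x, y, we must have A^* = A^T. Therefore
A^* =
[[-3, 3, 3],
 [-3, -3, 0],
 [-1, 1, 2]].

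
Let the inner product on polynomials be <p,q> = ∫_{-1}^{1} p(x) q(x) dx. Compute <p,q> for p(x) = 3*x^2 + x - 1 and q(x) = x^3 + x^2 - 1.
<p,q> = 14/15

Expand the product: p(x)·q(x) = 3*x^5 + 4*x^4 - 4*x^2 - x + 1.
∫_{-1}^{1} of each monomial x^k gives [2/(k+1) if k even, 0 if k odd]. Integrating term-by-term (or equivalently evaluating the antiderivative F(x) = x^6/2 + 4*x^5/5 - 4*x^3/3 - x^2/2 + x at the endpoints):
  F(1) − F(−1) = 7/15 − (-7/15) = 14/15.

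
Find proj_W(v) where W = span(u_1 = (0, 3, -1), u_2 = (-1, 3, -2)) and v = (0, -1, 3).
proj_W(v) = (24/19, -27/19, 33/19)

Set up U = [u_1 | ... | u_2] ∈ R^(3×2). The projector onto W = col(U) is P = U (U^T U)^(-1) U^T.
Compute U^T U =
  [10, 11]
  [11, 14],
and U^T v = (-6, -9).
Solve U^T U · c = U^T v for the coefficients: c = (15/19, -24/19). The projection is proj_W(v) = U c.
Check: (v - proj_W(v)) · u_1 = 0  (should be 0).
Check: (v - proj_W(v)) · u_2 = 0  (should be 0).
Result: proj_W(v) = (24/19, -27/19, 33/19).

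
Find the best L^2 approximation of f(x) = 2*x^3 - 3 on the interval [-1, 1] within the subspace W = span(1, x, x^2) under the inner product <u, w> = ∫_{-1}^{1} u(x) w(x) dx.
g(x) = 6*x/5 - 3

The best approximation g ∈ W is the orthogonal projection of f onto W. Writing g = a_0 + a_1 x + a_2 x^2, the coefficients solve the normal equations G · a = b where
  G_{ij} = <φ_i, φ_j> and b_i = <f, φ_i>, with φ_0 = 1, φ_1 = x, φ_2 = x^2.
G =
  [2, 0, 2/3]
  [0, 2/3, 0]
  [2/3, 0, 2/5],
b = (-6, 4/5, -2).
Solving gives a_0 = -3, a_1 = 6/5, a_2 = 0, so
  g(x) = 6*x/5 - 3.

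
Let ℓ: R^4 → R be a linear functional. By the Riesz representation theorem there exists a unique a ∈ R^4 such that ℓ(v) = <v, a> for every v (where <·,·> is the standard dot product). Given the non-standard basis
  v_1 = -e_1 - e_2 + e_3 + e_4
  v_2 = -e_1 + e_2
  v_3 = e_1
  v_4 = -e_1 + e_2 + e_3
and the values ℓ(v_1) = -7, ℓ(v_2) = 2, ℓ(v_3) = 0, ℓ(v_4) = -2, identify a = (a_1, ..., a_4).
a = (0, 2, -4, -1)

Write a = (a_1, ..., a_4) in the standard basis. For each basis vector v_i, ℓ(v_i) = <v_i, a> is a linear equation in the a_j's. Collect the n equations into a matrix system V a = ℓ, where row i of V is v_i (expressed in the standard basis). Since V is invertible (lower-triangular with 1s on the diagonal, up to permutation), solve by back-substitution:
  V =
[[-1, -1, 1, 1],
 [-1, 1, 0, 0],
 [1, 0, 0, 0],
 [-1, 1, 1, 0]]
  V a = (-7, 2, 0, -2)
Solving gives a = (0, 2, -4, -1).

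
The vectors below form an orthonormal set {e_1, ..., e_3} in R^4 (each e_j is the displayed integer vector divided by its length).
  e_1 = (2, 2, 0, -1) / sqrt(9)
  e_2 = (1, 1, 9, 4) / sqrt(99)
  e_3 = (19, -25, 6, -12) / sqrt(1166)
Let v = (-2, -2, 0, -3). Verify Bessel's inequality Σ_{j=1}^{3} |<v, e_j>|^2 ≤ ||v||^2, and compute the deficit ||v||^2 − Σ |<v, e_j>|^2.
Σ |<v, e_j>|^2 = 389/53; ||v||^2 = 17; deficit = 512/53

Write each e_j = u_j / sqrt(<u_j, u_j>) where u_j is the displayed integer vector. Then <v, e_j> = <v, u_j> / sqrt(<u_j, u_j>), so |<v, e_j>|^2 = <v, u_j>^2 / <u_j, u_j>.
Coefficients: <v, e_1> = -5/sqrt(9), <v, e_2> = -16/sqrt(99), <v, e_3> = 48/sqrt(1166).
Square and sum: Σ |<v, e_j>|^2 = 389/53.
Compute ||v||^2 = v·v = 17.
Deficit = 17 − 389/53 = 512/53 ≥ 0, confirming Bessel's inequality. (The deficit equals ||v − Σ <v,e_j> e_j||^2, the squared distance from v to span{e_j}.)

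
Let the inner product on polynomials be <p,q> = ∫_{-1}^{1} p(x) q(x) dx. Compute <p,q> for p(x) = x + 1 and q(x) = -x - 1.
<p,q> = -8/3

Expand the product: p(x)·q(x) = -x^2 - 2*x - 1.
∫_{-1}^{1} of each monomial x^k gives [2/(k+1) if k even, 0 if k odd]. Integrating term-by-term (or equivalently evaluating the antiderivative F(x) = -x^3/3 - x^2 - x at the endpoints):
  F(1) − F(−1) = -7/3 − (1/3) = -8/3.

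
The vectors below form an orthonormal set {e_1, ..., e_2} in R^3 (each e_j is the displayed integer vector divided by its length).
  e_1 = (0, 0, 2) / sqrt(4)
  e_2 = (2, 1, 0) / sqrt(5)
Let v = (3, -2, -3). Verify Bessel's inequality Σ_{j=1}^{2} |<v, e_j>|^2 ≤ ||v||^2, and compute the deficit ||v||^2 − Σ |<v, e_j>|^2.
Σ |<v, e_j>|^2 = 61/5; ||v||^2 = 22; deficit = 49/5

Write each e_j = u_j / sqrt(<u_j, u_j>) where u_j is the displayed integer vector. Then <v, e_j> = <v, u_j> / sqrt(<u_j, u_j>), so |<v, e_j>|^2 = <v, u_j>^2 / <u_j, u_j>.
Coefficients: <v, e_1> = -6/sqrt(4), <v, e_2> = 4/sqrt(5).
Square and sum: Σ |<v, e_j>|^2 = 61/5.
Compute ||v||^2 = v·v = 22.
Deficit = 22 − 61/5 = 49/5 ≥ 0, confirming Bessel's inequality. (The deficit equals ||v − Σ <v,e_j> e_j||^2, the squared distance from v to span{e_j}.)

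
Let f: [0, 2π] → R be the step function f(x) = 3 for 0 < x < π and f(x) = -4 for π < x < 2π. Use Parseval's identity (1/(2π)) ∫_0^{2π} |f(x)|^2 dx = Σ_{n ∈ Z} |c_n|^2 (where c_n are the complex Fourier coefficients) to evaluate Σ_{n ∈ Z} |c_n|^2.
Σ |c_n|^2 = 25/2

Parseval equates the L^2 energy of f (normalised by 1/(2π)) with the ℓ^2 sum of its Fourier coefficients: (1/(2π)) ∫_0^{2π} |f|^2 = Σ |c_n|^2.
Compute the left side: (1/(2π)) [∫_0^π 3^2 dx + ∫_π^{2π} (-4)^2 dx] = (1/(2π)) · (9π + 16π) = (9 + 16)/2 = 25/2.
So Σ_{n ∈ Z} |c_n|^2 = 25/2.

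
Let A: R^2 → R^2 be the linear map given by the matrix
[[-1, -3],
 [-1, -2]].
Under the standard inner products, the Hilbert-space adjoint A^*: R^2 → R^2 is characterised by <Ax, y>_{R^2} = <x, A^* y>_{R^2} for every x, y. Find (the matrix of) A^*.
A^* = A^T =
[[-1, -1],
 [-3, -2]]

For real matrices with standard dot products, the defining identity <Ax, y> = <x, A^* y> gives (Ax)^T y = x^T (A^*) y, i.e. x^T A^T y = x^T (A^*) y. Since this holds for all x, y, we must have A^* = A^T. Therefore
A^* =
[[-1, -1],
 [-3, -2]].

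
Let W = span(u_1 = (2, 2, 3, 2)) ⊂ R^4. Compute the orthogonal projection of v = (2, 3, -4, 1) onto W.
proj_W(v) = (0, 0, 0, 0)

Set up U = [u_1 | ... | u_1] ∈ R^(4×1). The projector onto W = col(U) is P = U (U^T U)^(-1) U^T.
Compute U^T U =
  [21],
and U^T v = (0).
Solve U^T U · c = U^T v for the coefficients: c = (0). The projection is proj_W(v) = U c.
Check: (v - proj_W(v)) · u_1 = 0  (should be 0).
Result: proj_W(v) = (0, 0, 0, 0).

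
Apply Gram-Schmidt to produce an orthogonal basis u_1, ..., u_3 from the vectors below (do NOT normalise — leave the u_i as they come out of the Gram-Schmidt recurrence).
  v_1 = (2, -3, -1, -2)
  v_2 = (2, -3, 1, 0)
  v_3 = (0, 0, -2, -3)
Orthogonal basis:
  u_1 = (2, -3, -1, -2)
  u_2 = (2/3, -1, 5/3, 4/3)
  u_3 = (-2/27, 1/9, 13/27, -13/27)

Apply the Gram-Schmidt recurrence
  u_1 = v_1
  u_i = v_i − Σ_{j<i} ((v_i · u_j) / (u_j · u_j)) · u_j.

Step by step this gives:
  u_1 = (2, -3, -1, -2)
  u_2 = (2/3, -1, 5/3, 4/3)
  u_3 = (-2/27, 1/9, 13/27, -13/27)

Orthogonality check:
  u_2 · u_1 = 0 (should be 0)
  u_3 · u_1 = 0 (should be 0)
  u_3 · u_2 = 0 (should be 0)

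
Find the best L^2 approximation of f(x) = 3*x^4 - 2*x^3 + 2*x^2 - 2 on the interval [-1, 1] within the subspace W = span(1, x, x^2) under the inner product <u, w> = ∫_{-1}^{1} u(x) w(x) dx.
g(x) = 32*x^2/7 - 6*x/5 - 79/35

The best approximation g ∈ W is the orthogonal projection of f onto W. Writing g = a_0 + a_1 x + a_2 x^2, the coefficients solve the normal equations G · a = b where
  G_{ij} = <φ_i, φ_j> and b_i = <f, φ_i>, with φ_0 = 1, φ_1 = x, φ_2 = x^2.
G =
  [2, 0, 2/3]
  [0, 2/3, 0]
  [2/3, 0, 2/5],
b = (-22/15, -4/5, 34/105).
Solving gives a_0 = -79/35, a_1 = -6/5, a_2 = 32/7, so
  g(x) = 32*x^2/7 - 6*x/5 - 79/35.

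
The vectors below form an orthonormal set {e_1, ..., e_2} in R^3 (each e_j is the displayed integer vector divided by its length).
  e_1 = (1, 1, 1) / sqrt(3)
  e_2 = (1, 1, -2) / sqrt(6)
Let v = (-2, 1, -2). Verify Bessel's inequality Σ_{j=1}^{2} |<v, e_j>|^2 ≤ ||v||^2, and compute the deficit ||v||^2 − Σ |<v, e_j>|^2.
Σ |<v, e_j>|^2 = 9/2; ||v||^2 = 9; deficit = 9/2

Write each e_j = u_j / sqrt(<u_j, u_j>) where u_j is the displayed integer vector. Then <v, e_j> = <v, u_j> / sqrt(<u_j, u_j>), so |<v, e_j>|^2 = <v, u_j>^2 / <u_j, u_j>.
Coefficients: <v, e_1> = -3/sqrt(3), <v, e_2> = 3/sqrt(6).
Square and sum: Σ |<v, e_j>|^2 = 9/2.
Compute ||v||^2 = v·v = 9.
Deficit = 9 − 9/2 = 9/2 ≥ 0, confirming Bessel's inequality. (The deficit equals ||v − Σ <v,e_j> e_j||^2, the squared distance from v to span{e_j}.)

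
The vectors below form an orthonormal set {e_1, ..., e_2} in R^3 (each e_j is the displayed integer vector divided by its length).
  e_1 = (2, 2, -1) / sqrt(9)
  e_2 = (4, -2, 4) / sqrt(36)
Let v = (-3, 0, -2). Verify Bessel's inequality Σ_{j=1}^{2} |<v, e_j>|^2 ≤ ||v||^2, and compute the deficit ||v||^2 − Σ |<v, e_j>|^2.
Σ |<v, e_j>|^2 = 116/9; ||v||^2 = 13; deficit = 1/9

Write each e_j = u_j / sqrt(<u_j, u_j>) where u_j is the displayed integer vector. Then <v, e_j> = <v, u_j> / sqrt(<u_j, u_j>), so |<v, e_j>|^2 = <v, u_j>^2 / <u_j, u_j>.
Coefficients: <v, e_1> = -4/sqrt(9), <v, e_2> = -20/sqrt(36).
Square and sum: Σ |<v, e_j>|^2 = 116/9.
Compute ||v||^2 = v·v = 13.
Deficit = 13 − 116/9 = 1/9 ≥ 0, confirming Bessel's inequality. (The deficit equals ||v − Σ <v,e_j> e_j||^2, the squared distance from v to span{e_j}.)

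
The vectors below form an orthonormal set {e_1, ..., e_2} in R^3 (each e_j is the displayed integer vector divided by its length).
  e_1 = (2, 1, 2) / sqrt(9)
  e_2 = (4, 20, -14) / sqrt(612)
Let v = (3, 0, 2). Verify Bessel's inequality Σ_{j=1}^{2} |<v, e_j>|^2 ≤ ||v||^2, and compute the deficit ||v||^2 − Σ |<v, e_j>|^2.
Σ |<v, e_j>|^2 = 196/17; ||v||^2 = 13; deficit = 25/17

Write each e_j = u_j / sqrt(<u_j, u_j>) where u_j is the displayed integer vector. Then <v, e_j> = <v, u_j> / sqrt(<u_j, u_j>), so |<v, e_j>|^2 = <v, u_j>^2 / <u_j, u_j>.
Coefficients: <v, e_1> = 10/sqrt(9), <v, e_2> = -16/sqrt(612).
Square and sum: Σ |<v, e_j>|^2 = 196/17.
Compute ||v||^2 = v·v = 13.
Deficit = 13 − 196/17 = 25/17 ≥ 0, confirming Bessel's inequality. (The deficit equals ||v − Σ <v,e_j> e_j||^2, the squared distance from v to span{e_j}.)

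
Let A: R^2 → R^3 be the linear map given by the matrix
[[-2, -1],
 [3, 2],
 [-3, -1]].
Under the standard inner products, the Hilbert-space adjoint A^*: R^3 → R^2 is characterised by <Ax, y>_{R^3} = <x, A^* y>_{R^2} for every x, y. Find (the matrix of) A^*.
A^* = A^T =
[[-2, 3, -3],
 [-1, 2, -1]]

For real matrices with standard dot products, the defining identity <Ax, y> = <x, A^* y> gives (Ax)^T y = x^T (A^*) y, i.e. x^T A^T y = x^T (A^*) y. Since this holds for all x, y, we must have A^* = A^T. Therefore
A^* =
[[-2, 3, -3],
 [-1, 2, -1]].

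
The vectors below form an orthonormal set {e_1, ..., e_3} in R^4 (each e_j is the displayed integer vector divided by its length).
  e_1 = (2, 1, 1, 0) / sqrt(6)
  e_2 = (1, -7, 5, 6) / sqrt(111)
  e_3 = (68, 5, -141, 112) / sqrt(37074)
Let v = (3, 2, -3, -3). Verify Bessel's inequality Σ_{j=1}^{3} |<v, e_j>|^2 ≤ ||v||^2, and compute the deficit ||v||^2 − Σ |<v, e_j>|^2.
Σ |<v, e_j>|^2 = 12050/501; ||v||^2 = 31; deficit = 3481/501

Write each e_j = u_j / sqrt(<u_j, u_j>) where u_j is the displayed integer vector. Then <v, e_j> = <v, u_j> / sqrt(<u_j, u_j>), so |<v, e_j>|^2 = <v, u_j>^2 / <u_j, u_j>.
Coefficients: <v, e_1> = 5/sqrt(6), <v, e_2> = -44/sqrt(111), <v, e_3> = 301/sqrt(37074).
Square and sum: Σ |<v, e_j>|^2 = 12050/501.
Compute ||v||^2 = v·v = 31.
Deficit = 31 − 12050/501 = 3481/501 ≥ 0, confirming Bessel's inequality. (The deficit equals ||v − Σ <v,e_j> e_j||^2, the squared distance from v to span{e_j}.)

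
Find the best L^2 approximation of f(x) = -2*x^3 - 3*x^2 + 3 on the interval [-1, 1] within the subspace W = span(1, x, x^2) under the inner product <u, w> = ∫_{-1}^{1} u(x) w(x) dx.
g(x) = -3*x^2 - 6*x/5 + 3

The best approximation g ∈ W is the orthogonal projection of f onto W. Writing g = a_0 + a_1 x + a_2 x^2, the coefficients solve the normal equations G · a = b where
  G_{ij} = <φ_i, φ_j> and b_i = <f, φ_i>, with φ_0 = 1, φ_1 = x, φ_2 = x^2.
G =
  [2, 0, 2/3]
  [0, 2/3, 0]
  [2/3, 0, 2/5],
b = (4, -4/5, 4/5).
Solving gives a_0 = 3, a_1 = -6/5, a_2 = -3, so
  g(x) = -3*x^2 - 6*x/5 + 3.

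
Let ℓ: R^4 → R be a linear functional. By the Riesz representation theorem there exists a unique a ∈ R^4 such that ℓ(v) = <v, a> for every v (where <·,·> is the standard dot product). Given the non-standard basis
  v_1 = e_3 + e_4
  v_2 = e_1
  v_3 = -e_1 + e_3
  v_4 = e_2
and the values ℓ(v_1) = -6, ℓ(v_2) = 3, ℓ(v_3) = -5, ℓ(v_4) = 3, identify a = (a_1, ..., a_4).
a = (3, 3, -2, -4)

Write a = (a_1, ..., a_4) in the standard basis. For each basis vector v_i, ℓ(v_i) = <v_i, a> is a linear equation in the a_j's. Collect the n equations into a matrix system V a = ℓ, where row i of V is v_i (expressed in the standard basis). Since V is invertible (lower-triangular with 1s on the diagonal, up to permutation), solve by back-substitution:
  V =
[[0, 0, 1, 1],
 [1, 0, 0, 0],
 [-1, 0, 1, 0],
 [0, 1, 0, 0]]
  V a = (-6, 3, -5, 3)
Solving gives a = (3, 3, -2, -4).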